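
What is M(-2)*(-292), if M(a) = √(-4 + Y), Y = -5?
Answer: -876*I ≈ -876.0*I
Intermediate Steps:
M(a) = 3*I (M(a) = √(-4 - 5) = √(-9) = 3*I)
M(-2)*(-292) = (3*I)*(-292) = -876*I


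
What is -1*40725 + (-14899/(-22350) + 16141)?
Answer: -549437501/22350 ≈ -24583.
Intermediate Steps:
-1*40725 + (-14899/(-22350) + 16141) = -40725 + (-14899*(-1/22350) + 16141) = -40725 + (14899/22350 + 16141) = -40725 + 360766249/22350 = -549437501/22350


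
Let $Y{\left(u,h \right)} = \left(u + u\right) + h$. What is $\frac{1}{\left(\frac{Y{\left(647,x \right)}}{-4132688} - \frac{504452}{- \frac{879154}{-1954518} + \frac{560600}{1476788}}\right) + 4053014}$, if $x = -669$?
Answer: $\frac{1236720763711169072}{4260269118829821842572185} \approx 2.9029 \cdot 10^{-7}$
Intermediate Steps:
$Y{\left(u,h \right)} = h + 2 u$ ($Y{\left(u,h \right)} = 2 u + h = h + 2 u$)
$\frac{1}{\left(\frac{Y{\left(647,x \right)}}{-4132688} - \frac{504452}{- \frac{879154}{-1954518} + \frac{560600}{1476788}}\right) + 4053014} = \frac{1}{\left(\frac{-669 + 2 \cdot 647}{-4132688} - \frac{504452}{- \frac{879154}{-1954518} + \frac{560600}{1476788}}\right) + 4053014} = \frac{1}{\left(\left(-669 + 1294\right) \left(- \frac{1}{4132688}\right) - \frac{504452}{\left(-879154\right) \left(- \frac{1}{1954518}\right) + 560600 \cdot \frac{1}{1476788}}\right) + 4053014} = \frac{1}{\left(625 \left(- \frac{1}{4132688}\right) - \frac{504452}{\frac{439577}{977259} + \frac{140150}{369197}}\right) + 4053014} = \frac{1}{\left(- \frac{625}{4132688} - \frac{504452}{\frac{299253358519}{360801091023}}\right) + 4053014} = \frac{1}{\left(- \frac{625}{4132688} - \frac{182006831968734396}{299253358519}\right) + 4053014} = \frac{1}{- \frac{752177450582238362610823}{1236720763711169072} + 4053014} = \frac{1}{\frac{4260269118829821842572185}{1236720763711169072}} = \frac{1236720763711169072}{4260269118829821842572185}$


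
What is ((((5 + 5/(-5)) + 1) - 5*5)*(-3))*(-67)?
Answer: -4020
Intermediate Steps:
((((5 + 5/(-5)) + 1) - 5*5)*(-3))*(-67) = ((((5 + 5*(-⅕)) + 1) - 25)*(-3))*(-67) = ((((5 - 1) + 1) - 25)*(-3))*(-67) = (((4 + 1) - 25)*(-3))*(-67) = ((5 - 25)*(-3))*(-67) = -20*(-3)*(-67) = 60*(-67) = -4020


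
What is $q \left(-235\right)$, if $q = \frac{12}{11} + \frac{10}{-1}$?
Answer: $\frac{23030}{11} \approx 2093.6$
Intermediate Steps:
$q = - \frac{98}{11}$ ($q = 12 \cdot \frac{1}{11} + 10 \left(-1\right) = \frac{12}{11} - 10 = - \frac{98}{11} \approx -8.9091$)
$q \left(-235\right) = \left(- \frac{98}{11}\right) \left(-235\right) = \frac{23030}{11}$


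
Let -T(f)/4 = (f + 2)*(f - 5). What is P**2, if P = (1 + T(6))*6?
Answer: 34596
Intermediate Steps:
T(f) = -4*(-5 + f)*(2 + f) (T(f) = -4*(f + 2)*(f - 5) = -4*(2 + f)*(-5 + f) = -4*(-5 + f)*(2 + f))
P = -186 (P = (1 + (40 - 4*6**2 + 12*6))*6 = (1 + (40 - 4*36 + 72))*6 = (1 + (40 - 144 + 72))*6 = (1 - 32)*6 = -31*6 = -186)
P**2 = (-186)**2 = 34596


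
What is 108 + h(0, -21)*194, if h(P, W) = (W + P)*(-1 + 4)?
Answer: -12114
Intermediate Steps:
h(P, W) = 3*P + 3*W (h(P, W) = (P + W)*3 = 3*P + 3*W)
108 + h(0, -21)*194 = 108 + (3*0 + 3*(-21))*194 = 108 + (0 - 63)*194 = 108 - 63*194 = 108 - 12222 = -12114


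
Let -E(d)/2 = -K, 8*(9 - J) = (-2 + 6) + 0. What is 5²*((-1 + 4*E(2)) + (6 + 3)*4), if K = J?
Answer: 2575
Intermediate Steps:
J = 17/2 (J = 9 - ((-2 + 6) + 0)/8 = 9 - (4 + 0)/8 = 9 - ⅛*4 = 9 - ½ = 17/2 ≈ 8.5000)
K = 17/2 ≈ 8.5000
E(d) = 17 (E(d) = -(-2)*17/2 = -2*(-17/2) = 17)
5²*((-1 + 4*E(2)) + (6 + 3)*4) = 5²*((-1 + 4*17) + (6 + 3)*4) = 25*((-1 + 68) + 9*4) = 25*(67 + 36) = 25*103 = 2575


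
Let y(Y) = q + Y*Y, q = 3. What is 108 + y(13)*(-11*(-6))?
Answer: 11460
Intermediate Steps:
y(Y) = 3 + Y**2 (y(Y) = 3 + Y*Y = 3 + Y**2)
108 + y(13)*(-11*(-6)) = 108 + (3 + 13**2)*(-11*(-6)) = 108 + (3 + 169)*66 = 108 + 172*66 = 108 + 11352 = 11460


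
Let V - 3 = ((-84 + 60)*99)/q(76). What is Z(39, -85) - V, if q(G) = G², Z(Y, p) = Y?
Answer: 26289/722 ≈ 36.411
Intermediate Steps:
V = 1869/722 (V = 3 + ((-84 + 60)*99)/(76²) = 3 - 24*99/5776 = 3 - 2376*1/5776 = 3 - 297/722 = 1869/722 ≈ 2.5886)
Z(39, -85) - V = 39 - 1*1869/722 = 39 - 1869/722 = 26289/722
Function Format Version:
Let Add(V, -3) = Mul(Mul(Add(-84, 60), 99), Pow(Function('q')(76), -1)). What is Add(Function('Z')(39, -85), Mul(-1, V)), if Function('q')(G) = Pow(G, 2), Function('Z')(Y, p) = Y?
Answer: Rational(26289, 722) ≈ 36.411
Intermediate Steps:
V = Rational(1869, 722) (V = Add(3, Mul(Mul(Add(-84, 60), 99), Pow(Pow(76, 2), -1))) = Add(3, Mul(Mul(-24, 99), Pow(5776, -1))) = Add(3, Mul(-2376, Rational(1, 5776))) = Add(3, Rational(-297, 722)) = Rational(1869, 722) ≈ 2.5886)
Add(Function('Z')(39, -85), Mul(-1, V)) = Add(39, Mul(-1, Rational(1869, 722))) = Add(39, Rational(-1869, 722)) = Rational(26289, 722)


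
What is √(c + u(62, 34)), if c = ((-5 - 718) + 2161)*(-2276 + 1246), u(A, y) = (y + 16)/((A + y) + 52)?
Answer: I*√8110720790/74 ≈ 1217.0*I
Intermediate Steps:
u(A, y) = (16 + y)/(52 + A + y)
c = -1481140 (c = (-723 + 2161)*(-1030) = 1438*(-1030) = -1481140)
√(c + u(62, 34)) = √(-1481140 + (16 + 34)/(52 + 62 + 34)) = √(-1481140 + 50/148) = √(-1481140 + (1/148)*50) = √(-1481140 + 25/74) = √(-109604335/74) = I*√8110720790/74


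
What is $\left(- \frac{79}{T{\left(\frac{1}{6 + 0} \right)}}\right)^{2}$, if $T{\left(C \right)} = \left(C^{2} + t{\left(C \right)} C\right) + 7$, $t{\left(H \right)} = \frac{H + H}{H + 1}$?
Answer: $\frac{396328464}{3179089} \approx 124.67$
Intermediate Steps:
$t{\left(H \right)} = \frac{2 H}{1 + H}$
$T{\left(C \right)} = 7 + C^{2} + \frac{2 C^{2}}{1 + C}$ ($T{\left(C \right)} = \left(C^{2} + \frac{2 C}{1 + C} C\right) + 7 = \left(C^{2} + \frac{2 C^{2}}{1 + C}\right) + 7 = 7 + C^{2} + \frac{2 C^{2}}{1 + C}$)
$\left(- \frac{79}{T{\left(\frac{1}{6 + 0} \right)}}\right)^{2} = \left(- \frac{79}{\frac{1}{1 + \frac{1}{6 + 0}} \left(2 \left(\frac{1}{6 + 0}\right)^{2} + \left(1 + \frac{1}{6 + 0}\right) \left(7 + \left(\frac{1}{6 + 0}\right)^{2}\right)\right)}\right)^{2} = \left(- \frac{79}{\frac{1}{1 + \frac{1}{6}} \left(2 \left(\frac{1}{6}\right)^{2} + \left(1 + \frac{1}{6}\right) \left(7 + \left(\frac{1}{6}\right)^{2}\right)\right)}\right)^{2} = \left(- \frac{79}{\frac{1}{1 + \frac{1}{6}} \left(\frac{2}{36} + \left(1 + \frac{1}{6}\right) \left(7 + \left(\frac{1}{6}\right)^{2}\right)\right)}\right)^{2} = \left(- \frac{79}{\frac{1}{\frac{7}{6}} \left(2 \cdot \frac{1}{36} + \frac{7 \left(7 + \frac{1}{36}\right)}{6}\right)}\right)^{2} = \left(- \frac{79}{\frac{6}{7} \left(\frac{1}{18} + \frac{7}{6} \cdot \frac{253}{36}\right)}\right)^{2} = \left(- \frac{79}{\frac{6}{7} \left(\frac{1}{18} + \frac{1771}{216}\right)}\right)^{2} = \left(- \frac{79}{\frac{6}{7} \cdot \frac{1783}{216}}\right)^{2} = \left(- \frac{79}{\frac{1783}{252}}\right)^{2} = \left(\left(-79\right) \frac{252}{1783}\right)^{2} = \left(- \frac{19908}{1783}\right)^{2} = \frac{396328464}{3179089}$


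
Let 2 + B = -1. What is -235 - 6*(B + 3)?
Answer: -235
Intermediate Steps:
B = -3 (B = -2 - 1 = -3)
-235 - 6*(B + 3) = -235 - 6*(-3 + 3) = -235 - 6*0 = -235 - 1*0 = -235 + 0 = -235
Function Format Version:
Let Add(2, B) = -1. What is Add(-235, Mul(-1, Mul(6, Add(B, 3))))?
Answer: -235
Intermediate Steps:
B = -3 (B = Add(-2, -1) = -3)
Add(-235, Mul(-1, Mul(6, Add(B, 3)))) = Add(-235, Mul(-1, Mul(6, Add(-3, 3)))) = Add(-235, Mul(-1, Mul(6, 0))) = Add(-235, Mul(-1, 0)) = Add(-235, 0) = -235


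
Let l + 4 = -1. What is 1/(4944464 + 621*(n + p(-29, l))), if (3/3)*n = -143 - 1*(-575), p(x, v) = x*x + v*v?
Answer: 1/5750522 ≈ 1.7390e-7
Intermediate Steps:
l = -5 (l = -4 - 1 = -5)
p(x, v) = v**2 + x**2 (p(x, v) = x**2 + v**2 = v**2 + x**2)
n = 432 (n = -143 - 1*(-575) = -143 + 575 = 432)
1/(4944464 + 621*(n + p(-29, l))) = 1/(4944464 + 621*(432 + ((-5)**2 + (-29)**2))) = 1/(4944464 + 621*(432 + (25 + 841))) = 1/(4944464 + 621*(432 + 866)) = 1/(4944464 + 621*1298) = 1/(4944464 + 806058) = 1/5750522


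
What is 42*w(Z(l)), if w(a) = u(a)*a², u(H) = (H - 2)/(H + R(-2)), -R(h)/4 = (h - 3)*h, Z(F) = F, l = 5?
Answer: -90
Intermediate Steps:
R(h) = -4*h*(-3 + h) (R(h) = -4*(h - 3)*h = -4*(-3 + h)*h = -4*h*(-3 + h))
u(H) = (-2 + H)/(-40 + H) (u(H) = (H - 2)/(H + 4*(-2)*(3 - 1*(-2))) = (-2 + H)/(H + 4*(-2)*(3 + 2)) = (-2 + H)/(H + 4*(-2)*5) = (-2 + H)/(H - 40) = (-2 + H)/(-40 + H))
w(a) = a²*(-2 + a)/(-40 + a) (w(a) = ((-2 + a)/(-40 + a))*a² = a²*(-2 + a)/(-40 + a))
42*w(Z(l)) = 42*(5²*(-2 + 5)/(-40 + 5)) = 42*(25*3/(-35)) = 42*(25*(-1/35)*3) = 42*(-15/7) = -90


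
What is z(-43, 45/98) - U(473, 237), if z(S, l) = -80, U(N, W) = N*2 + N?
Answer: -1499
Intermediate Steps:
U(N, W) = 3*N (U(N, W) = 2*N + N = 3*N)
z(-43, 45/98) - U(473, 237) = -80 - 3*473 = -80 - 1*1419 = -80 - 1419 = -1499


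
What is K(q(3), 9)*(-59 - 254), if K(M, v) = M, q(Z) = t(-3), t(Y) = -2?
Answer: 626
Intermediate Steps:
q(Z) = -2
K(q(3), 9)*(-59 - 254) = -2*(-59 - 254) = -2*(-313) = 626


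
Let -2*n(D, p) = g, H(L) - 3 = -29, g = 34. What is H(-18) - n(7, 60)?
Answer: -9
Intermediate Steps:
H(L) = -26 (H(L) = 3 - 29 = -26)
n(D, p) = -17 (n(D, p) = -½*34 = -17)
H(-18) - n(7, 60) = -26 - 1*(-17) = -26 + 17 = -9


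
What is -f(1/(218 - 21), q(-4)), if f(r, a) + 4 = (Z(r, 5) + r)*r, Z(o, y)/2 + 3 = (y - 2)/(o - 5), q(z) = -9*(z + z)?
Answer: 25691197/6364676 ≈ 4.0365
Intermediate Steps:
q(z) = -18*z
Z(o, y) = -6 + 2*(-2 + y)/(-5 + o) (Z(o, y) = -6 + 2*((y - 2)/(o - 5)) = -6 + 2*((-2 + y)/(-5 + o)) = -6 + 2*(-2 + y)/(-5 + o))
f(r, a) = -4 + r*(r + 2*(18 - 3*r)/(-5 + r)) (f(r, a) = -4 + (2*(13 + 5 - 3*r)/(-5 + r) + r)*r = -4 + (2*(18 - 3*r)/(-5 + r) + r)*r = -4 + (r + 2*(18 - 3*r)/(-5 + r))*r = -4 + r*(r + 2*(18 - 3*r)/(-5 + r)))
-f(1/(218 - 21), q(-4)) = -(20 + (1/(218 - 21))³ - 11/(218 - 21)² + 32/(218 - 21))/(-5 + 1/(218 - 21)) = -(20 + (1/197)³ - 11*(1/197)² + 32/197)/(-5 + 1/197) = -(20 + (1/197)³ - 11*(1/197)² + 32*(1/197))/(-5 + 1/197) = -(20 + 1/7645373 - 11*1/38809 + 32/197)/(-984/197) = -(-197)*(20 + 1/7645373 - 11/38809 + 32/197)/984 = -(-197)*154147182/(984*7645373) = -1*(-25691197/6364676) = 25691197/6364676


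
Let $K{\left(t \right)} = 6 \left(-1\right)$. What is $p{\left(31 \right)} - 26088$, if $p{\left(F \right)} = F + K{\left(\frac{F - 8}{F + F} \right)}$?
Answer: $-26063$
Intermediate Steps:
$K{\left(t \right)} = -6$
$p{\left(F \right)} = -6 + F$ ($p{\left(F \right)} = F - 6 = -6 + F$)
$p{\left(31 \right)} - 26088 = \left(-6 + 31\right) - 26088 = 25 - 26088 = -26063$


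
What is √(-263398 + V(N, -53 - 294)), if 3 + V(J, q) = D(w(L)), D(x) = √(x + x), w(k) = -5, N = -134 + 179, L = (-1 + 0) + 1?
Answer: √(-263401 + I*√10) ≈ 0.003 + 513.23*I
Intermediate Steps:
L = 0 (L = -1 + 1 = 0)
N = 45
D(x) = √2*√x (D(x) = √(2*x) = √2*√x)
V(J, q) = -3 + I*√10 (V(J, q) = -3 + √2*√(-5) = -3 + √2*(I*√5) = -3 + I*√10)
√(-263398 + V(N, -53 - 294)) = √(-263398 + (-3 + I*√10)) = √(-263401 + I*√10)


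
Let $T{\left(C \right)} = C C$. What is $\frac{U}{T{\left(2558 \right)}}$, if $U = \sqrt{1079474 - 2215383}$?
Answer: $\frac{i \sqrt{1135909}}{6543364} \approx 0.00016288 i$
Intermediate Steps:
$T{\left(C \right)} = C^{2}$
$U = i \sqrt{1135909}$ ($U = \sqrt{-1135909} = i \sqrt{1135909} \approx 1065.8 i$)
$\frac{U}{T{\left(2558 \right)}} = \frac{i \sqrt{1135909}}{2558^{2}} = \frac{i \sqrt{1135909}}{6543364}$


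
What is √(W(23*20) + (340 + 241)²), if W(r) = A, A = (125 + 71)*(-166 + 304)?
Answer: 7*√7441 ≈ 603.83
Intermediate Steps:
A = 27048 (A = 196*138 = 27048)
W(r) = 27048
√(W(23*20) + (340 + 241)²) = √(27048 + (340 + 241)²) = √(27048 + 581²) = √(27048 + 337561) = √364609 = 7*√7441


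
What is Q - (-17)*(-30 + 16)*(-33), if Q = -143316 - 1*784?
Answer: -136246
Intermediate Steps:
Q = -144100 (Q = -143316 - 784 = -144100)
Q - (-17)*(-30 + 16)*(-33) = -144100 - (-17)*(-30 + 16)*(-33) = -144100 - (-17)*(-14*(-33)) = -144100 - (-17)*462 = -144100 - 1*(-7854) = -144100 + 7854 = -136246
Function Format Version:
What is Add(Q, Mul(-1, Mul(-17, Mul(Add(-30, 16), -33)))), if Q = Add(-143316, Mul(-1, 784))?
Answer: -136246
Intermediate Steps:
Q = -144100 (Q = Add(-143316, -784) = -144100)
Add(Q, Mul(-1, Mul(-17, Mul(Add(-30, 16), -33)))) = Add(-144100, Mul(-1, Mul(-17, Mul(Add(-30, 16), -33)))) = Add(-144100, Mul(-1, Mul(-17, Mul(-14, -33)))) = Add(-144100, Mul(-1, Mul(-17, 462))) = Add(-144100, Mul(-1, -7854)) = Add(-144100, 7854) = -136246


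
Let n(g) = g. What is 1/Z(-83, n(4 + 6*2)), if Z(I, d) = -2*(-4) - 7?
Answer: 1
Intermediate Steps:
Z(I, d) = 1 (Z(I, d) = 8 - 7 = 1)
1/Z(-83, n(4 + 6*2)) = 1/1 = 1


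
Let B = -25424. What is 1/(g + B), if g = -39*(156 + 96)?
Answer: -1/35252 ≈ -2.8367e-5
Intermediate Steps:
g = -9828 (g = -39*252 = -9828)
1/(g + B) = 1/(-9828 - 25424) = 1/(-35252) = -1/35252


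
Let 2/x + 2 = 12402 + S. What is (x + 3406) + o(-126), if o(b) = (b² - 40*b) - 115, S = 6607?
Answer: 460102451/19007 ≈ 24207.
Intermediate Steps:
o(b) = -115 + b² - 40*b
x = 2/19007 (x = 2/(-2 + (12402 + 6607)) = 2/(-2 + 19009) = 2/19007 ≈ 0.00010522)
(x + 3406) + o(-126) = (2/19007 + 3406) + (-115 + (-126)² - 40*(-126)) = 64737844/19007 + (-115 + 15876 + 5040) = 64737844/19007 + 20801 = 460102451/19007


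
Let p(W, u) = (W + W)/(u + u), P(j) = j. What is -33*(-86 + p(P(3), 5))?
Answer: 14091/5 ≈ 2818.2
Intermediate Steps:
p(W, u) = W/u (p(W, u) = (2*W)/((2*u)) = (2*W)*(1/(2*u)) = W/u)
-33*(-86 + p(P(3), 5)) = -33*(-86 + 3/5) = -33*(-427/5) = 14091/5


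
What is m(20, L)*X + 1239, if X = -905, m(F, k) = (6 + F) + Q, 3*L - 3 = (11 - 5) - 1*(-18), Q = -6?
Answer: -16861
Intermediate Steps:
L = 9 (L = 1 + ((11 - 5) - 1*(-18))/3 = 1 + (6 + 18)/3 = 1 + (1/3)*24 = 1 + 8 = 9)
m(F, k) = F (m(F, k) = (6 + F) - 6 = F)
m(20, L)*X + 1239 = 20*(-905) + 1239 = -18100 + 1239 = -16861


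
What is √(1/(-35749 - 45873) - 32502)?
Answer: I*√216533228113390/81622 ≈ 180.28*I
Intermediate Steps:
√(1/(-35749 - 45873) - 32502) = √(1/(-81622) - 32502) = √(-1/81622 - 32502) = √(-2652878245/81622) = I*√216533228113390/81622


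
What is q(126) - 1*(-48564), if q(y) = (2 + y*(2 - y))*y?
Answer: -1919808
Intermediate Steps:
q(y) = y*(2 + y*(2 - y))
q(126) - 1*(-48564) = 126*(2 - 1*126² + 2*126) - 1*(-48564) = 126*(2 - 1*15876 + 252) + 48564 = 126*(2 - 15876 + 252) + 48564 = 126*(-15622) + 48564 = -1968372 + 48564 = -1919808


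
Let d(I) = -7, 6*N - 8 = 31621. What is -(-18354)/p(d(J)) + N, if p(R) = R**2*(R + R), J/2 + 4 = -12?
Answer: 513985/98 ≈ 5244.7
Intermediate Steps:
N = 10543/2 (N = 4/3 + (1/6)*31621 = 4/3 + 31621/6 = 10543/2 ≈ 5271.5)
J = -32 (J = -8 + 2*(-12) = -8 - 24 = -32)
p(R) = 2*R**3 (p(R) = R**2*(2*R) = 2*R**3)
-(-18354)/p(d(J)) + N = -(-18354)/(2*(-7)**3) + 10543/2 = -(-18354)/(2*(-343)) + 10543/2 = -(-18354)/(-686) + 10543/2 = -(-18354)*(-1)/686 + 10543/2 = -1*1311/49 + 10543/2 = -1311/49 + 10543/2 = 513985/98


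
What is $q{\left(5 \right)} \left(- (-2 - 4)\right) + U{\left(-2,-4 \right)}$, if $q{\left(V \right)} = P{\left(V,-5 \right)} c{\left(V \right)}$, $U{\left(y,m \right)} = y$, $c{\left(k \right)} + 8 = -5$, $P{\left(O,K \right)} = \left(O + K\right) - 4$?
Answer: $310$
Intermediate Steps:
$P{\left(O,K \right)} = -4 + K + O$ ($P{\left(O,K \right)} = \left(K + O\right) - 4 = -4 + K + O$)
$c{\left(k \right)} = -13$ ($c{\left(k \right)} = -8 - 5 = -13$)
$q{\left(V \right)} = 117 - 13 V$ ($q{\left(V \right)} = \left(-4 - 5 + V\right) \left(-13\right) = \left(-9 + V\right) \left(-13\right) = 117 - 13 V$)
$q{\left(5 \right)} \left(- (-2 - 4)\right) + U{\left(-2,-4 \right)} = \left(117 - 65\right) \left(- (-2 - 4)\right) - 2 = 52 \left(\left(-1\right) \left(-6\right)\right) - 2 = 52 \cdot 6 - 2 = 312 - 2 = 310$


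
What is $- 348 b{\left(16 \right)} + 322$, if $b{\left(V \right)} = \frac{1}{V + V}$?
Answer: $\frac{2489}{8} \approx 311.13$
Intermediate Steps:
$b{\left(V \right)} = \frac{1}{2 V}$
$- 348 b{\left(16 \right)} + 322 = - 348 \frac{1}{2 \cdot 16} + 322 = - 348 \cdot \frac{1}{2} \cdot \frac{1}{16} + 322 = \left(-348\right) \frac{1}{32} + 322 = - \frac{87}{8} + 322 = \frac{2489}{8}$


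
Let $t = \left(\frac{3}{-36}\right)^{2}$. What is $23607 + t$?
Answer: $\frac{3399409}{144} \approx 23607.0$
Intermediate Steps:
$t = \frac{1}{144}$ ($t = \left(3 \left(- \frac{1}{36}\right)\right)^{2} = \left(- \frac{1}{12}\right)^{2} = \frac{1}{144} \approx 0.0069444$)
$23607 + t = 23607 + \frac{1}{144} = \frac{3399409}{144}$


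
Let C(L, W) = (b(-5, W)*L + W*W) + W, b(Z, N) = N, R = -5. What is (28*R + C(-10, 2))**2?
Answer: 23716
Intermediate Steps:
C(L, W) = W + W**2 + L*W (C(L, W) = (W*L + W*W) + W = (L*W + W**2) + W = (W**2 + L*W) + W = W + W**2 + L*W)
(28*R + C(-10, 2))**2 = (28*(-5) + 2*(1 - 10 + 2))**2 = (-140 + 2*(-7))**2 = (-140 - 14)**2 = (-154)**2 = 23716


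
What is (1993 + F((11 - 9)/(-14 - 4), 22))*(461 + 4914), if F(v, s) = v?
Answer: 96406000/9 ≈ 1.0712e+7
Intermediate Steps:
(1993 + F((11 - 9)/(-14 - 4), 22))*(461 + 4914) = (1993 + (11 - 9)/(-14 - 4))*(461 + 4914) = (1993 + 2/(-18))*5375 = (1993 + 2*(-1/18))*5375 = (1993 - ⅑)*5375 = (17936/9)*5375 = 96406000/9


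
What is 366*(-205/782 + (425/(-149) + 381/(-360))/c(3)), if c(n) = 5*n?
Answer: -3344653973/17477700 ≈ -191.37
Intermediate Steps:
366*(-205/782 + (425/(-149) + 381/(-360))/c(3)) = 366*(-205/782 + (425/(-149) + 381/(-360))/((5*3))) = 366*(-205*1/782 + (425*(-1/149) + 381*(-1/360))/15) = 366*(-205/782 + (-425/149 - 127/120)*(1/15)) = 366*(-205/782 - 69923/17880*1/15) = 366*(-205/782 - 69923/268200) = 366*(-54830393/104866200) = -3344653973/17477700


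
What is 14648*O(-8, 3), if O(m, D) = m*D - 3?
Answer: -395496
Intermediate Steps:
O(m, D) = -3 + D*m (O(m, D) = D*m - 3 = -3 + D*m)
14648*O(-8, 3) = 14648*(-3 + 3*(-8)) = 14648*(-3 - 24) = 14648*(-27) = -395496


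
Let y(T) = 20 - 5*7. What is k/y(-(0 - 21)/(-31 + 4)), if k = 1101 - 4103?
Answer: 3002/15 ≈ 200.13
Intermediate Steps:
y(T) = -15 (y(T) = 20 - 1*35 = 20 - 35 = -15)
k = -3002
k/y(-(0 - 21)/(-31 + 4)) = -3002/(-15) = -3002*(-1/15) = 3002/15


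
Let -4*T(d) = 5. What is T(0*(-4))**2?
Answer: 25/16 ≈ 1.5625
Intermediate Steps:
T(d) = -5/4 (T(d) = -1/4*5 = -5/4)
T(0*(-4))**2 = (-5/4)**2 = 25/16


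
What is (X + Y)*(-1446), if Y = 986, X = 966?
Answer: -2822592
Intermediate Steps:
(X + Y)*(-1446) = (966 + 986)*(-1446) = 1952*(-1446) = -2822592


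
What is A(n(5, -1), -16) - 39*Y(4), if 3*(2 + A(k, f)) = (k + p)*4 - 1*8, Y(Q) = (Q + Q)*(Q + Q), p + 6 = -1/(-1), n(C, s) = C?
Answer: -7502/3 ≈ -2500.7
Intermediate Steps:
p = -5 (p = -6 - 1/(-1) = -6 - 1*(-1) = -6 + 1 = -5)
Y(Q) = 4*Q² (Y(Q) = (2*Q)*(2*Q) = 4*Q²)
A(k, f) = -34/3 + 4*k/3 (A(k, f) = -2 + ((k - 5)*4 - 1*8)/3 = -2 + ((-5 + k)*4 - 8)/3 = -2 + ((-20 + 4*k) - 8)/3 = -2 + (-28 + 4*k)/3 = -2 + (-28/3 + 4*k/3) = -34/3 + 4*k/3)
A(n(5, -1), -16) - 39*Y(4) = (-34/3 + (4/3)*5) - 156*4² = (-34/3 + 20/3) - 156*16 = -14/3 - 39*64 = -14/3 - 2496 = -7502/3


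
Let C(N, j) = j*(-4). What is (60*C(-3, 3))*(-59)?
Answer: 42480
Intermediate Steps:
C(N, j) = -4*j
(60*C(-3, 3))*(-59) = (60*(-4*3))*(-59) = (60*(-12))*(-59) = -720*(-59) = 42480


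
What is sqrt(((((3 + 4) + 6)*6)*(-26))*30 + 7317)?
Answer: 3*I*sqrt(5947) ≈ 231.35*I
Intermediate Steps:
sqrt(((((3 + 4) + 6)*6)*(-26))*30 + 7317) = sqrt((((7 + 6)*6)*(-26))*30 + 7317) = sqrt(((13*6)*(-26))*30 + 7317) = sqrt((78*(-26))*30 + 7317) = sqrt(-2028*30 + 7317) = sqrt(-60840 + 7317) = sqrt(-53523) = 3*I*sqrt(5947)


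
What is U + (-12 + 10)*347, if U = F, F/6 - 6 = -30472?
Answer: -183490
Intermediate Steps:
F = -182796 (F = 36 + 6*(-30472) = 36 - 182832 = -182796)
U = -182796
U + (-12 + 10)*347 = -182796 + (-12 + 10)*347 = -182796 - 2*347 = -182796 - 694 = -183490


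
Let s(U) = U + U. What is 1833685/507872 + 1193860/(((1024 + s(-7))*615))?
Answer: 174532150367/31546469280 ≈ 5.5325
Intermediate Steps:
s(U) = 2*U
1833685/507872 + 1193860/(((1024 + s(-7))*615)) = 1833685/507872 + 1193860/(((1024 + 2*(-7))*615)) = 1833685*(1/507872) + 1193860/(((1024 - 14)*615)) = 1833685/507872 + 1193860/((1010*615)) = 1833685/507872 + 1193860/621150 = 1833685/507872 + 1193860*(1/621150) = 1833685/507872 + 119386/62115 = 174532150367/31546469280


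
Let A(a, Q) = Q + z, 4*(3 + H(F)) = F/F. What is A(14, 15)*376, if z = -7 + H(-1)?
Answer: 1974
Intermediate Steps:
H(F) = -11/4 (H(F) = -3 + (F/F)/4 = -3 + (¼)*1 = -3 + ¼ = -11/4)
z = -39/4 (z = -7 - 11/4 = -39/4 ≈ -9.7500)
A(a, Q) = -39/4 + Q (A(a, Q) = Q - 39/4 = -39/4 + Q)
A(14, 15)*376 = (-39/4 + 15)*376 = (21/4)*376 = 1974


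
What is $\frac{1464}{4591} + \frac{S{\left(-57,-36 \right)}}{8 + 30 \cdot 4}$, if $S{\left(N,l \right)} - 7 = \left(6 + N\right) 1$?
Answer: $- \frac{3653}{146912} \approx -0.024865$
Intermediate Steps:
$S{\left(N,l \right)} = 13 + N$ ($S{\left(N,l \right)} = 7 + \left(6 + N\right) 1 = 7 + \left(6 + N\right) = 13 + N$)
$\frac{1464}{4591} + \frac{S{\left(-57,-36 \right)}}{8 + 30 \cdot 4} = \frac{1464}{4591} + \frac{13 - 57}{8 + 30 \cdot 4} = 1464 \cdot \frac{1}{4591} - \frac{44}{8 + 120} = \frac{1464}{4591} - \frac{44}{128} = \frac{1464}{4591} - \frac{11}{32} = - \frac{3653}{146912}$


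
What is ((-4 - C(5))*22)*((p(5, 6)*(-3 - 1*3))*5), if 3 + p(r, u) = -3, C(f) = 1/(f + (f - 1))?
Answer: -16280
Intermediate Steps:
C(f) = 1/(-1 + 2*f) (C(f) = 1/(f + (-1 + f)) = 1/(-1 + 2*f))
p(r, u) = -6 (p(r, u) = -3 - 3 = -6)
((-4 - C(5))*22)*((p(5, 6)*(-3 - 1*3))*5) = ((-4 - 1/(-1 + 2*5))*22)*(-6*(-3 - 1*3)*5) = ((-4 - 1/(-1 + 10))*22)*(-6*(-3 - 3)*5) = ((-4 - 1/9)*22)*(-6*(-6)*5) = ((-4 - 1*⅑)*22)*(36*5) = ((-4 - ⅑)*22)*180 = -37/9*22*180 = -814/9*180 = -16280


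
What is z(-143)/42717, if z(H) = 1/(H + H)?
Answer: -1/12217062 ≈ -8.1853e-8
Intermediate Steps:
z(H) = 1/(2*H)
z(-143)/42717 = ((½)/(-143))/42717 = ((½)*(-1/143))*(1/42717) = -1/286*1/42717 = -1/12217062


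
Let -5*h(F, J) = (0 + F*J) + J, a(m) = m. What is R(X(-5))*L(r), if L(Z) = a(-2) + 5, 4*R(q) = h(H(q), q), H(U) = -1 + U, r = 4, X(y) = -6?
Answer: -27/5 ≈ -5.4000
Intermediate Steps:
h(F, J) = -J/5 - F*J/5 (h(F, J) = -((0 + F*J) + J)/5 = -(F*J + J)/5 = -(J + F*J)/5 = -J/5 - F*J/5)
R(q) = -q²/20 (R(q) = (-q*(1 + (-1 + q))/5)/4 = (-q*q/5)/4 = (-q²/5)/4 = -q²/20)
L(Z) = 3 (L(Z) = -2 + 5 = 3)
R(X(-5))*L(r) = -1/20*(-6)²*3 = -1/20*36*3 = -9/5*3 = -27/5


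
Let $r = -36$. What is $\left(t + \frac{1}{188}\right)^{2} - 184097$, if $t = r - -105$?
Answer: $- \frac{6338425639}{35344} \approx -1.7934 \cdot 10^{5}$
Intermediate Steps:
$t = 69$ ($t = -36 - -105 = -36 + 105 = 69$)
$\left(t + \frac{1}{188}\right)^{2} - 184097 = \left(69 + \frac{1}{188}\right)^{2} - 184097 = \left(\frac{12973}{188}\right)^{2} - 184097 = \frac{168298729}{35344} - 184097 = - \frac{6338425639}{35344}$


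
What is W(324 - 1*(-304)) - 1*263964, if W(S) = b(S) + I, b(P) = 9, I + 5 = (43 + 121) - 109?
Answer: -263905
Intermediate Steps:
I = 50 (I = -5 + ((43 + 121) - 109) = -5 + (164 - 109) = -5 + 55 = 50)
W(S) = 59 (W(S) = 9 + 50 = 59)
W(324 - 1*(-304)) - 1*263964 = 59 - 1*263964 = 59 - 263964 = -263905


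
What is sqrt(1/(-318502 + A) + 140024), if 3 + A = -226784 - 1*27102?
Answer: sqrt(5097363013081417)/190797 ≈ 374.20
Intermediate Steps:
A = -253889 (A = -3 + (-226784 - 1*27102) = -3 + (-226784 - 27102) = -3 - 253886 = -253889)
sqrt(1/(-318502 + A) + 140024) = sqrt(1/(-318502 - 253889) + 140024) = sqrt(1/(-572391) + 140024) = sqrt(-1/572391 + 140024) = sqrt(80148477383/572391) = sqrt(5097363013081417)/190797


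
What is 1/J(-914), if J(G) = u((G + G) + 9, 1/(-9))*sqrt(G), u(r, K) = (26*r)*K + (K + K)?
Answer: -3*I*sqrt(914)/14408296 ≈ -6.2948e-6*I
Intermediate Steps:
u(r, K) = 2*K + 26*K*r (u(r, K) = 26*K*r + 2*K = 2*K + 26*K*r)
J(G) = sqrt(G)*(-236/9 - 52*G/9) (J(G) = (2*(1 + 13*((G + G) + 9))/(-9))*sqrt(G) = (2*(-1/9)*(1 + 13*(2*G + 9)))*sqrt(G) = (2*(-1/9)*(1 + 13*(9 + 2*G)))*sqrt(G) = (2*(-1/9)*(1 + (117 + 26*G)))*sqrt(G) = (2*(-1/9)*(118 + 26*G))*sqrt(G) = (-236/9 - 52*G/9)*sqrt(G) = sqrt(G)*(-236/9 - 52*G/9))
1/J(-914) = 1/(4*sqrt(-914)*(-59 - 13*(-914))/9) = 1/(4*(I*sqrt(914))*(-59 + 11882)/9) = 1/((4/9)*(I*sqrt(914))*11823) = 1/(15764*I*sqrt(914)/3) = -3*I*sqrt(914)/14408296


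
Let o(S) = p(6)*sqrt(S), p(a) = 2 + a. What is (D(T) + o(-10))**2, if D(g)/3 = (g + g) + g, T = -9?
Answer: 5921 - 1296*I*sqrt(10) ≈ 5921.0 - 4098.3*I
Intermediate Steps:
D(g) = 9*g (D(g) = 3*((g + g) + g) = 3*(2*g + g) = 3*(3*g) = 9*g)
o(S) = 8*sqrt(S) (o(S) = (2 + 6)*sqrt(S) = 8*sqrt(S))
(D(T) + o(-10))**2 = (9*(-9) + 8*sqrt(-10))**2 = (-81 + 8*(I*sqrt(10)))**2 = (-81 + 8*I*sqrt(10))**2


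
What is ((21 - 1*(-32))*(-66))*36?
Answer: -125928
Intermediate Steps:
((21 - 1*(-32))*(-66))*36 = ((21 + 32)*(-66))*36 = (53*(-66))*36 = -3498*36 = -125928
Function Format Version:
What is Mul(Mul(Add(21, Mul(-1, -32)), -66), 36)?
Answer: -125928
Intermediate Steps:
Mul(Mul(Add(21, Mul(-1, -32)), -66), 36) = Mul(Mul(Add(21, 32), -66), 36) = Mul(Mul(53, -66), 36) = Mul(-3498, 36) = -125928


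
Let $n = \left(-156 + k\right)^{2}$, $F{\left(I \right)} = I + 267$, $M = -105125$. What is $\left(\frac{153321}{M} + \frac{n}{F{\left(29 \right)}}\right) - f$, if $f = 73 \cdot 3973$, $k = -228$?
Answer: $- \frac{1126172058002}{3889625} \approx -2.8953 \cdot 10^{5}$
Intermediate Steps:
$F{\left(I \right)} = 267 + I$
$n = 147456$ ($n = \left(-156 - 228\right)^{2} = \left(-384\right)^{2} = 147456$)
$f = 290029$
$\left(\frac{153321}{M} + \frac{n}{F{\left(29 \right)}}\right) - f = \left(\frac{153321}{-105125} + \frac{147456}{267 + 29}\right) - 290029 = \left(153321 \left(- \frac{1}{105125}\right) + \frac{147456}{296}\right) - 290029 = \left(- \frac{153321}{105125} + 147456 \cdot \frac{1}{296}\right) - 290029 = \left(- \frac{153321}{105125} + \frac{18432}{37}\right) - 290029 = \frac{1931991123}{3889625} - 290029 = - \frac{1126172058002}{3889625}$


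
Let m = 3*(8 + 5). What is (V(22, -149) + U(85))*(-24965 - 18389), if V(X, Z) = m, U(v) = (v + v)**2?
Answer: -1254621406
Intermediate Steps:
U(v) = 4*v**2 (U(v) = (2*v)**2 = 4*v**2)
m = 39 (m = 3*13 = 39)
V(X, Z) = 39
(V(22, -149) + U(85))*(-24965 - 18389) = (39 + 4*85**2)*(-24965 - 18389) = (39 + 4*7225)*(-43354) = (39 + 28900)*(-43354) = 28939*(-43354) = -1254621406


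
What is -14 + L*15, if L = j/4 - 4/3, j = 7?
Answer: -31/4 ≈ -7.7500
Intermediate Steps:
L = 5/12 (L = 7/4 - 4/3 = 5/12 ≈ 0.41667)
-14 + L*15 = -14 + (5/12)*15 = -14 + 25/4 = -31/4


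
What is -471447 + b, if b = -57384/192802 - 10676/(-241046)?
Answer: -5477527697352559/11618537723 ≈ -4.7145e+5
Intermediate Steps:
b = -2943457378/11618537723 (b = -57384*1/192802 - 10676*(-1/241046) = -28692/96401 + 5338/120523 = -2943457378/11618537723 ≈ -0.25334)
-471447 + b = -471447 - 2943457378/11618537723 = -5477527697352559/11618537723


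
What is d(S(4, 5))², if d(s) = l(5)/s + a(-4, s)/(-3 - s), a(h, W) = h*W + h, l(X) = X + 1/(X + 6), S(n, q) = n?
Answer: 101124/5929 ≈ 17.056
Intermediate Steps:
l(X) = X + 1/(6 + X)
a(h, W) = h + W*h (a(h, W) = W*h + h = h + W*h)
d(s) = 56/(11*s) + (-4 - 4*s)/(-3 - s) (d(s) = ((1 + 5² + 6*5)/(6 + 5))/s + (-4*(1 + s))/(-3 - s) = ((1 + 25 + 30)/11)/s + (-4 - 4*s)/(-3 - s) = ((1/11)*56)/s + (-4 - 4*s)/(-3 - s) = 56/(11*s) + (-4 - 4*s)/(-3 - s))
d(S(4, 5))² = ((4/11)*(42 + 11*4² + 25*4)/(4*(3 + 4)))² = ((4/11)*(¼)*(42 + 11*16 + 100)/7)² = ((4/11)*(¼)*(⅐)*(42 + 176 + 100))² = ((4/11)*(¼)*(⅐)*318)² = (318/77)² = 101124/5929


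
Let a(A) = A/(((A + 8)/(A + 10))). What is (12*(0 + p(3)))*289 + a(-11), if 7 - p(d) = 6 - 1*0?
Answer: 10393/3 ≈ 3464.3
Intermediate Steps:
p(d) = 1 (p(d) = 7 - (6 - 1*0) = 7 - (6 + 0) = 7 - 1*6 = 7 - 6 = 1)
a(A) = A*(10 + A)/(8 + A) (a(A) = A/(((8 + A)/(10 + A))) = A*((10 + A)/(8 + A)) = A*(10 + A)/(8 + A))
(12*(0 + p(3)))*289 + a(-11) = (12*(0 + 1))*289 - 11*(10 - 11)/(8 - 11) = (12*1)*289 - 11*(-1)/(-3) = 12*289 - 11*(-1/3)*(-1) = 3468 - 11/3 = 10393/3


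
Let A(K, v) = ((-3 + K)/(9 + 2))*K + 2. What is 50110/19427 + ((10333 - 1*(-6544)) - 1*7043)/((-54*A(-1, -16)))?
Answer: -338523643/4545918 ≈ -74.468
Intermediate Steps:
A(K, v) = 2 + K*(-3/11 + K/11) (A(K, v) = ((-3 + K)/11)*K + 2 = ((-3 + K)*(1/11))*K + 2 = (-3/11 + K/11)*K + 2 = K*(-3/11 + K/11) + 2 = 2 + K*(-3/11 + K/11))
50110/19427 + ((10333 - 1*(-6544)) - 1*7043)/((-54*A(-1, -16))) = 50110/19427 + ((10333 - 1*(-6544)) - 1*7043)/((-54*(2 - 3/11*(-1) + (1/11)*(-1)**2))) = 50110*(1/19427) + ((10333 + 6544) - 7043)/((-54*(2 + 3/11 + (1/11)*1))) = 50110/19427 + (16877 - 7043)/((-54*(2 + 3/11 + 1/11))) = 50110/19427 + 9834/((-54*26/11)) = 50110/19427 + 9834/(-1404/11) = 50110/19427 + 9834*(-11/1404) = 50110/19427 - 18029/234 = -338523643/4545918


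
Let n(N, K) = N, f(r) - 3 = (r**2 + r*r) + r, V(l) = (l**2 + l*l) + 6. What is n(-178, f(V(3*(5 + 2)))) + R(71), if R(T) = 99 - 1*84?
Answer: -163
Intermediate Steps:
V(l) = 6 + 2*l**2 (V(l) = (l**2 + l**2) + 6 = 2*l**2 + 6 = 6 + 2*l**2)
R(T) = 15 (R(T) = 99 - 84 = 15)
f(r) = 3 + r + 2*r**2 (f(r) = 3 + ((r**2 + r*r) + r) = 3 + ((r**2 + r**2) + r) = 3 + (2*r**2 + r) = 3 + (r + 2*r**2) = 3 + r + 2*r**2)
n(-178, f(V(3*(5 + 2)))) + R(71) = -178 + 15 = -163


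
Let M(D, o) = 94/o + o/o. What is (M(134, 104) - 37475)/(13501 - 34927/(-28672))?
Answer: -13967571968/5032762787 ≈ -2.7753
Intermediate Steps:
M(D, o) = 1 + 94/o (M(D, o) = 94/o + 1 = 1 + 94/o)
(M(134, 104) - 37475)/(13501 - 34927/(-28672)) = ((94 + 104)/104 - 37475)/(13501 - 34927/(-28672)) = ((1/104)*198 - 37475)/(13501 - 34927*(-1/28672)) = (99/52 - 37475)/(13501 + 34927/28672) = -1948601/(52*387135599/28672) = -1948601/52*28672/387135599 = -13967571968/5032762787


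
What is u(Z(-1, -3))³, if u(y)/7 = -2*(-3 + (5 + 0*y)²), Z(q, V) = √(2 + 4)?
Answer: -29218112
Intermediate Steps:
Z(q, V) = √6
u(y) = -308 (u(y) = 7*(-2*(-3 + (5 + 0*y)²)) = 7*(-2*(-3 + (5 + 0)²)) = 7*(-2*(-3 + 5²)) = 7*(-2*(-3 + 25)) = 7*(-2*22) = 7*(-44) = -308)
u(Z(-1, -3))³ = (-308)³ = -29218112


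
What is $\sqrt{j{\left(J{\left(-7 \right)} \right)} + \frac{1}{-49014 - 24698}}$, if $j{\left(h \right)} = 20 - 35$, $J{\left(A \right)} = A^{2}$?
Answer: $\frac{i \sqrt{5093872367}}{18428} \approx 3.873 i$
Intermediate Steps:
$j{\left(h \right)} = -15$ ($j{\left(h \right)} = 20 - 35 = -15$)
$\sqrt{j{\left(J{\left(-7 \right)} \right)} + \frac{1}{-49014 - 24698}} = \sqrt{-15 + \frac{1}{-49014 - 24698}} = \sqrt{-15 + \frac{1}{-73712}} = \sqrt{-15 - \frac{1}{73712}} = \sqrt{- \frac{1105681}{73712}} = \frac{i \sqrt{5093872367}}{18428}$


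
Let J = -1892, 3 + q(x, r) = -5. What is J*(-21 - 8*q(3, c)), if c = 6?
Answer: -81356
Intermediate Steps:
q(x, r) = -8 (q(x, r) = -3 - 5 = -8)
J*(-21 - 8*q(3, c)) = -1892*(-21 - 8*(-8)) = -1892*(-21 + 64) = -1892*43 = -81356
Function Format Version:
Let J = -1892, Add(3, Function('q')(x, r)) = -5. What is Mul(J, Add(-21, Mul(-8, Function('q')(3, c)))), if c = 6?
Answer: -81356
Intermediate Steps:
Function('q')(x, r) = -8 (Function('q')(x, r) = Add(-3, -5) = -8)
Mul(J, Add(-21, Mul(-8, Function('q')(3, c)))) = Mul(-1892, Add(-21, Mul(-8, -8))) = Mul(-1892, Add(-21, 64)) = Mul(-1892, 43) = -81356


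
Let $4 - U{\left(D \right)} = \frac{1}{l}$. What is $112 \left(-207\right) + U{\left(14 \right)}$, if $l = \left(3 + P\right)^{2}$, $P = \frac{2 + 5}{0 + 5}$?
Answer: $- \frac{11219145}{484} \approx -23180.0$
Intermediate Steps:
$P = \frac{7}{5} \approx 1.4$
$l = \frac{484}{25}$ ($l = \left(3 + \frac{7}{5}\right)^{2} = \left(\frac{22}{5}\right)^{2} = \frac{484}{25} \approx 19.36$)
$U{\left(D \right)} = \frac{1911}{484}$ ($U{\left(D \right)} = 4 - \frac{1}{\frac{484}{25}} = 4 - \frac{25}{484} = \frac{1911}{484}$)
$112 \left(-207\right) + U{\left(14 \right)} = 112 \left(-207\right) + \frac{1911}{484} = -23184 + \frac{1911}{484} = - \frac{11219145}{484}$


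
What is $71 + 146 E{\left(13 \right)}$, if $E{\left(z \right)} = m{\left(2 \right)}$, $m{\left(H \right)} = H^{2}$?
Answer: $655$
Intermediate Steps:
$E{\left(z \right)} = 4$ ($E{\left(z \right)} = 2^{2} = 4$)
$71 + 146 E{\left(13 \right)} = 71 + 146 \cdot 4 = 71 + 584 = 655$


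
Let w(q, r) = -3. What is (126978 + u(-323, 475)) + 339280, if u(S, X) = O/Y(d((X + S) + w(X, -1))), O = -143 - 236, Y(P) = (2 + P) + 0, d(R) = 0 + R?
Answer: 70404579/151 ≈ 4.6626e+5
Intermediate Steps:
d(R) = R
Y(P) = 2 + P
O = -379
u(S, X) = -379/(-1 + S + X) (u(S, X) = -379/(2 + ((X + S) - 3)) = -379/(2 + ((S + X) - 3)) = -379/(2 + (-3 + S + X)) = -379/(-1 + S + X))
(126978 + u(-323, 475)) + 339280 = (126978 - 379/(-1 - 323 + 475)) + 339280 = (126978 - 379/151) + 339280 = 19173299/151 + 339280 = 70404579/151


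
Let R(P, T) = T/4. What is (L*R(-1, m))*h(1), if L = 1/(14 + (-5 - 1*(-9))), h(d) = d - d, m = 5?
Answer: 0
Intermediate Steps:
R(P, T) = T/4 (R(P, T) = T*(1/4) = T/4)
h(d) = 0
L = 1/18 (L = 1/(14 + (-5 + 9)) = 1/(14 + 4) = 1/18 ≈ 0.055556)
(L*R(-1, m))*h(1) = (((1/4)*5)/18)*0 = ((1/18)*(5/4))*0 = (5/72)*0 = 0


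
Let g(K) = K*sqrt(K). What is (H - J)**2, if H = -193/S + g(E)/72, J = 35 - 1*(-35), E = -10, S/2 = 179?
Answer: 103305664333/20762568 + 126265*I*sqrt(10)/6444 ≈ 4975.6 + 61.962*I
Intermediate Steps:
S = 358 (S = 2*179 = 358)
g(K) = K**(3/2)
J = 70 (J = 35 + 35 = 70)
H = -193/358 - 5*I*sqrt(10)/36 (H = -193/358 + (-10)**(3/2)/72 = -193*1/358 - 10*I*sqrt(10)*(1/72) = -193/358 - 5*I*sqrt(10)/36 ≈ -0.53911 - 0.43921*I)
(H - J)**2 = ((-193/358 - 5*I*sqrt(10)/36) - 1*70)**2 = ((-193/358 - 5*I*sqrt(10)/36) - 70)**2 = (-25253/358 - 5*I*sqrt(10)/36)**2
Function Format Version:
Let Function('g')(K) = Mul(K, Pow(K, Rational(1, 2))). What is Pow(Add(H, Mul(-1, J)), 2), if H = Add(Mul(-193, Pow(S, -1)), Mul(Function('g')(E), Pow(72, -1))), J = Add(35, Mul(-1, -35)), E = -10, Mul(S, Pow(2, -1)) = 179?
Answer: Add(Rational(103305664333, 20762568), Mul(Rational(126265, 6444), I, Pow(10, Rational(1, 2)))) ≈ Add(4975.6, Mul(61.962, I))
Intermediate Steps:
S = 358 (S = Mul(2, 179) = 358)
Function('g')(K) = Pow(K, Rational(3, 2))
J = 70 (J = Add(35, 35) = 70)
H = Add(Rational(-193, 358), Mul(Rational(-5, 36), I, Pow(10, Rational(1, 2)))) (H = Add(Mul(-193, Pow(358, -1)), Mul(Pow(-10, Rational(3, 2)), Pow(72, -1))) = Add(Mul(-193, Rational(1, 358)), Mul(Mul(-10, I, Pow(10, Rational(1, 2))), Rational(1, 72))) = Add(Rational(-193, 358), Mul(Rational(-5, 36), I, Pow(10, Rational(1, 2)))) ≈ Add(-0.53911, Mul(-0.43921, I)))
Pow(Add(H, Mul(-1, J)), 2) = Pow(Add(Add(Rational(-193, 358), Mul(Rational(-5, 36), I, Pow(10, Rational(1, 2)))), Mul(-1, 70)), 2) = Pow(Add(Add(Rational(-193, 358), Mul(Rational(-5, 36), I, Pow(10, Rational(1, 2)))), -70), 2) = Pow(Add(Rational(-25253, 358), Mul(Rational(-5, 36), I, Pow(10, Rational(1, 2)))), 2)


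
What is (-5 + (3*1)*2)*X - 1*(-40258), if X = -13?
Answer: 40245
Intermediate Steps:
(-5 + (3*1)*2)*X - 1*(-40258) = (-5 + (3*1)*2)*(-13) - 1*(-40258) = (-5 + 3*2)*(-13) + 40258 = (-5 + 6)*(-13) + 40258 = 1*(-13) + 40258 = -13 + 40258 = 40245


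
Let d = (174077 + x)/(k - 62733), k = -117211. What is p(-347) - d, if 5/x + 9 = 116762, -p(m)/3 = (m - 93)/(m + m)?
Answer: -3406754524989/3645061817852 ≈ -0.93462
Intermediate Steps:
p(m) = -3*(-93 + m)/(2*m) (p(m) = -3*(m - 93)/(m + m) = -3*(-93 + m)/(2*m))
x = 5/116753 (x = 5/(-9 + 116762) = 5/116753 ≈ 4.2825e-5)
d = -10162005993/10504500916 (d = (174077 + 5/116753)/(-117211 - 62733) = (20324011986/116753)/(-179944) = (20324011986/116753)*(-1/179944) = -10162005993/10504500916 ≈ -0.96740)
p(-347) - d = (3/2)*(93 - 1*(-347))/(-347) - 1*(-10162005993/10504500916) = (3/2)*(-1/347)*(93 + 347) + 10162005993/10504500916 = (3/2)*(-1/347)*440 + 10162005993/10504500916 = -660/347 + 10162005993/10504500916 = -3406754524989/3645061817852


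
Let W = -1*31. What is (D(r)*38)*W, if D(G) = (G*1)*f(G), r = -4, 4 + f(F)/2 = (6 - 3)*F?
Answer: -150784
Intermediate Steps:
f(F) = -8 + 6*F (f(F) = -8 + 2*((6 - 3)*F) = -8 + 2*(3*F) = -8 + 6*F)
W = -31
D(G) = G*(-8 + 6*G) (D(G) = (G*1)*(-8 + 6*G) = G*(-8 + 6*G))
(D(r)*38)*W = ((2*(-4)*(-4 + 3*(-4)))*38)*(-31) = ((2*(-4)*(-4 - 12))*38)*(-31) = ((2*(-4)*(-16))*38)*(-31) = (128*38)*(-31) = 4864*(-31) = -150784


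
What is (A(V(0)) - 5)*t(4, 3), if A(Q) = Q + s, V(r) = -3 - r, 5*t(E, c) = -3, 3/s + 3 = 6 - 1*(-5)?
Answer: 183/40 ≈ 4.5750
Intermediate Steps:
s = 3/8 (s = 3/(-3 + (6 - 1*(-5))) = 3/(-3 + (6 + 5)) = 3/(-3 + 11) = 3/8 ≈ 0.37500)
t(E, c) = -3/5 (t(E, c) = (1/5)*(-3) = -3/5)
A(Q) = 3/8 + Q (A(Q) = Q + 3/8 = 3/8 + Q)
(A(V(0)) - 5)*t(4, 3) = ((3/8 + (-3 - 1*0)) - 5)*(-3/5) = ((3/8 + (-3 + 0)) - 5)*(-3/5) = ((3/8 - 3) - 5)*(-3/5) = (-21/8 - 5)*(-3/5) = -61/8*(-3/5) = 183/40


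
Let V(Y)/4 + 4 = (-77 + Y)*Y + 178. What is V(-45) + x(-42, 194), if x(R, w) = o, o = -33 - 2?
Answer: 22621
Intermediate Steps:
V(Y) = 696 + 4*Y*(-77 + Y) (V(Y) = -16 + 4*((-77 + Y)*Y + 178) = -16 + 4*(Y*(-77 + Y) + 178) = -16 + 4*(178 + Y*(-77 + Y)) = -16 + (712 + 4*Y*(-77 + Y)) = 696 + 4*Y*(-77 + Y))
o = -35
x(R, w) = -35
V(-45) + x(-42, 194) = (696 - 308*(-45) + 4*(-45)²) - 35 = (696 + 13860 + 4*2025) - 35 = (696 + 13860 + 8100) - 35 = 22656 - 35 = 22621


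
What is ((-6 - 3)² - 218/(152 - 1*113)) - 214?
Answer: -5405/39 ≈ -138.59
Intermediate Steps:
((-6 - 3)² - 218/(152 - 1*113)) - 214 = ((-9)² - 218/(152 - 113)) - 214 = (81 - 218/39) - 214 = 2941/39 - 214 = -5405/39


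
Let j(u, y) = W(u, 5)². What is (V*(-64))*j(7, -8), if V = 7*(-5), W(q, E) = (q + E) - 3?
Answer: 181440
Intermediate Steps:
W(q, E) = -3 + E + q (W(q, E) = (E + q) - 3 = -3 + E + q)
V = -35
j(u, y) = (2 + u)² (j(u, y) = (-3 + 5 + u)² = (2 + u)²)
(V*(-64))*j(7, -8) = (-35*(-64))*(2 + 7)² = 2240*9² = 2240*81 = 181440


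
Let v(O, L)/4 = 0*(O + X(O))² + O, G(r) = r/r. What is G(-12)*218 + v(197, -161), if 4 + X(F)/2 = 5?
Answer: 1006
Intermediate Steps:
X(F) = 2 (X(F) = -8 + 2*5 = -8 + 10 = 2)
G(r) = 1
v(O, L) = 4*O (v(O, L) = 4*(0*(O + 2)² + O) = 4*(0*(2 + O)² + O) = 4*(0 + O) = 4*O)
G(-12)*218 + v(197, -161) = 1*218 + 4*197 = 218 + 788 = 1006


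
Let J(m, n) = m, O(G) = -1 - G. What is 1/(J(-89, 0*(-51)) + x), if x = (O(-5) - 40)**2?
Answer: 1/1207 ≈ 0.00082850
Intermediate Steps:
x = 1296 (x = ((-1 - 1*(-5)) - 40)**2 = ((-1 + 5) - 40)**2 = (4 - 40)**2 = (-36)**2 = 1296)
1/(J(-89, 0*(-51)) + x) = 1/(-89 + 1296) = 1/1207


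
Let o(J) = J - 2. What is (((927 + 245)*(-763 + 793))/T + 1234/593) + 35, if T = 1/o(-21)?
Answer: -479525251/593 ≈ -8.0864e+5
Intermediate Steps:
o(J) = -2 + J
T = -1/23 (T = 1/(-2 - 21) = 1/(-23) = -1/23 ≈ -0.043478)
(((927 + 245)*(-763 + 793))/T + 1234/593) + 35 = (((927 + 245)*(-763 + 793))/(-1/23) + 1234/593) + 35 = ((1172*30)*(-23) + 1234*(1/593)) + 35 = (35160*(-23) + 1234/593) + 35 = (-808680 + 1234/593) + 35 = -479546006/593 + 35 = -479525251/593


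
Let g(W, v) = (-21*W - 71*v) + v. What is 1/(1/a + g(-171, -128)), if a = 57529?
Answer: 57529/722046480 ≈ 7.9675e-5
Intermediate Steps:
g(W, v) = -70*v - 21*W (g(W, v) = (-71*v - 21*W) + v = -70*v - 21*W)
1/(1/a + g(-171, -128)) = 1/(1/57529 + (-70*(-128) - 21*(-171))) = 1/(1/57529 + (8960 + 3591)) = 1/(1/57529 + 12551) = 1/(722046480/57529) = 57529/722046480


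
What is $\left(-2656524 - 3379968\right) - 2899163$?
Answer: $-8935655$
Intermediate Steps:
$\left(-2656524 - 3379968\right) - 2899163 = -6036492 - 2899163 = -8935655$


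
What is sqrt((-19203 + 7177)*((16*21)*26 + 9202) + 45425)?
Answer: 3*I*sqrt(23964107) ≈ 14686.0*I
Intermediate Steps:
sqrt((-19203 + 7177)*((16*21)*26 + 9202) + 45425) = sqrt(-12026*(336*26 + 9202) + 45425) = sqrt(-12026*(8736 + 9202) + 45425) = sqrt(-12026*17938 + 45425) = sqrt(-215722388 + 45425) = sqrt(-215676963) = 3*I*sqrt(23964107)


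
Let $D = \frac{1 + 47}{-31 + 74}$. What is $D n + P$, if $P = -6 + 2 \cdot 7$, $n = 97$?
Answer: $\frac{5000}{43} \approx 116.28$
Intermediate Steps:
$P = 8$ ($P = -6 + 14 = 8$)
$D = \frac{48}{43} \approx 1.1163$
$D n + P = \frac{48}{43} \cdot 97 + 8 = \frac{4656}{43} + 8 = \frac{5000}{43}$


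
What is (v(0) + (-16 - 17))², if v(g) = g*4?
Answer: 1089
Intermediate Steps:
v(g) = 4*g
(v(0) + (-16 - 17))² = (4*0 + (-16 - 17))² = (0 - 33)² = (-33)² = 1089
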